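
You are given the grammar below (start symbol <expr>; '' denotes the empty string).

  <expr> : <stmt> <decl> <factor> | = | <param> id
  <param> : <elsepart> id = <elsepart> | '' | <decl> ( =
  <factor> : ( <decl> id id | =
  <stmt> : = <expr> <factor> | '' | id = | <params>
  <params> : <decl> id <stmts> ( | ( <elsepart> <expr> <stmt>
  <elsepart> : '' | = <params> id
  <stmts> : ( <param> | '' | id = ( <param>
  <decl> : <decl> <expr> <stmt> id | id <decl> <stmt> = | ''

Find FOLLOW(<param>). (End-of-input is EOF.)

{ (, id }

In <expr> : <param> id: add FIRST(id) = { id }.
In <stmts> : ( <param>: <param> is at the end, add FOLLOW(<stmts>) = { ( }.
In <stmts> : id = ( <param>: <param> is at the end, add FOLLOW(<stmts>) = { ( }.
Union: FOLLOW(<param>) = { (, id }.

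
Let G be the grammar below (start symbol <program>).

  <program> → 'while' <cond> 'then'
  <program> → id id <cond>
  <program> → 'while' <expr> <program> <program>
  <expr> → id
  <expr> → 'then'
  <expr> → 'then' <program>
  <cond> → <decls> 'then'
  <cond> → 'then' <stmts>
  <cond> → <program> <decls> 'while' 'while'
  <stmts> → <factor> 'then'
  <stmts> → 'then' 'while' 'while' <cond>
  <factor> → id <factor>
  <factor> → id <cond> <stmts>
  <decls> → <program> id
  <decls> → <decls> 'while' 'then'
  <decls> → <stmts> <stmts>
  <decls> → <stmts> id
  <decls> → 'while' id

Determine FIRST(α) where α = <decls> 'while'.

{ 'then', 'while', id }

Add FIRST(<decls>) = { 'then', 'while', id }; <decls> is not nullable, stop.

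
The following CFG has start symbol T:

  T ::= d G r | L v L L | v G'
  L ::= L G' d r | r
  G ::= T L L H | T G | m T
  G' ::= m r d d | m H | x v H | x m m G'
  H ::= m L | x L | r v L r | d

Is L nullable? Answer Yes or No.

No

No nonterminal in this grammar is nullable.
No production of L has an RHS whose symbols are all nullable, so L is not nullable.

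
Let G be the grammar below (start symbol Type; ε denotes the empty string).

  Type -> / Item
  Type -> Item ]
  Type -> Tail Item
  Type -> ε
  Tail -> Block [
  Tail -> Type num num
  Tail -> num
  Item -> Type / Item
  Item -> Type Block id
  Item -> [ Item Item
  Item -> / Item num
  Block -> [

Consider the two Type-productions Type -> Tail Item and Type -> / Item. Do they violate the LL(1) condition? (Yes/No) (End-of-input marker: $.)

Yes

FIRST(Tail Item) = { /, [, num } and FIRST(/ Item) = { / }.
Both contain /, so the two alternatives are not disjoint — LL(1) conflict.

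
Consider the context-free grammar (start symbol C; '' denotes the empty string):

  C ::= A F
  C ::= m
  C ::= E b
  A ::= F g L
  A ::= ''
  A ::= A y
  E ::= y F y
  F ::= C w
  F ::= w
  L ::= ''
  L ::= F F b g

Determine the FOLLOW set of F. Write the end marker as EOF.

In C ::= A F: F is at the end, add FOLLOW(C) = { EOF, w }.
In A ::= F g L: add FIRST(g L) = { g }.
In E ::= y F y: add FIRST(y) = { y }.
In L ::= F F b g: add FIRST(F b g) = { m, w, y }.
In L ::= F F b g: add FIRST(b g) = { b }.
Union: FOLLOW(F) = { EOF, b, g, m, w, y }.

{ EOF, b, g, m, w, y }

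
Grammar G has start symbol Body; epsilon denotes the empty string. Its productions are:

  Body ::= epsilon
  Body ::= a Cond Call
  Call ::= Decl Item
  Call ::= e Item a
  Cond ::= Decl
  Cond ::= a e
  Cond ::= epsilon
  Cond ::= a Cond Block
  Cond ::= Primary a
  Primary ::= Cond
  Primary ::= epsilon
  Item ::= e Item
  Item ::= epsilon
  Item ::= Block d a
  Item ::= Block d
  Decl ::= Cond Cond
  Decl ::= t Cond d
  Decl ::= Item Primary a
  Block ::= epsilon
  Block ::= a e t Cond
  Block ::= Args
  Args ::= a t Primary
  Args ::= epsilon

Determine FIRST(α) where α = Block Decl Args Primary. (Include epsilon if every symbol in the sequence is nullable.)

Add FIRST(Block)\{epsilon} = { a }; Block is nullable, continue.
Add FIRST(Decl)\{epsilon} = { a, d, e, t }; Decl is nullable, continue.
Add FIRST(Args)\{epsilon} = { a }; Args is nullable, continue.
Add FIRST(Primary)\{epsilon} = { a, d, e, t }; Primary is nullable, continue.
Every symbol is nullable, so include epsilon.

{ a, d, e, t, epsilon }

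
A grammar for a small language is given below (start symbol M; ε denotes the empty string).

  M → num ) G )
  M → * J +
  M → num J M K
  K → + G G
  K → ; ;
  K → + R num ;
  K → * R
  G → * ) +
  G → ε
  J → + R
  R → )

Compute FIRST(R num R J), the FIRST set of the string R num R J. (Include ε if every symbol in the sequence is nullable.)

Add FIRST(R) = { ) }; R is not nullable, stop.

{ ) }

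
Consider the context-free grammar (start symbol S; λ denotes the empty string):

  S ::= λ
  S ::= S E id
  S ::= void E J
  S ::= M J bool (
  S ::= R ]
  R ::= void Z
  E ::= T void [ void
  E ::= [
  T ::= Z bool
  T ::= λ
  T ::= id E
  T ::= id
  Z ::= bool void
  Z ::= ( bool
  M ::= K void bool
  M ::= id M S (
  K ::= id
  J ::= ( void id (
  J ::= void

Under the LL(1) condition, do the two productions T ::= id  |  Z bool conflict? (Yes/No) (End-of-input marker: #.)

FIRST(id) = { id } and FIRST(Z bool) = { (, bool }.
The FIRST sets are disjoint and neither alternative is nullable — no conflict.

No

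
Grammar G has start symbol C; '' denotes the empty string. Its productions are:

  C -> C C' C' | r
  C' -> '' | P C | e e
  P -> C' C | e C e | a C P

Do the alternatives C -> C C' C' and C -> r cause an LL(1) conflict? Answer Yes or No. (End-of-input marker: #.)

FIRST(C C' C') = { r } and FIRST(r) = { r }.
Both contain r, so the two alternatives are not disjoint — LL(1) conflict.

Yes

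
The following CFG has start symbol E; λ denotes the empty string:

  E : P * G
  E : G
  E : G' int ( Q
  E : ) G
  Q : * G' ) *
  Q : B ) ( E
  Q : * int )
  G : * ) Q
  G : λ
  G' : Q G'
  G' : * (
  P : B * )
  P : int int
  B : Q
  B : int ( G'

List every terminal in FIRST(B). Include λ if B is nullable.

{ *, int }

From B : Q: add FIRST(Q) = { *, int }.
B : int ( G' contributes {int}.
Union: FIRST(B) = { *, int }.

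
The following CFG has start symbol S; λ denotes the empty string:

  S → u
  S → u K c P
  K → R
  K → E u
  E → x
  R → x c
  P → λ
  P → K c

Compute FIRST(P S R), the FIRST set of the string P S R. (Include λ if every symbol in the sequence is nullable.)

{ u, x }

Add FIRST(P)\{λ} = { x }; P is nullable, continue.
Add FIRST(S) = { u }; S is not nullable, stop.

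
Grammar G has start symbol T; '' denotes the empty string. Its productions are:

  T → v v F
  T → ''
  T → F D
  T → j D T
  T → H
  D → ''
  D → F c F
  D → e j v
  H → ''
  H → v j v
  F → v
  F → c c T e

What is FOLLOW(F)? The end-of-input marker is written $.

In T → v v F: F is at the end, add FOLLOW(T) = { $, e }.
In T → F D: add FIRST(D)\{''} = { c, e, v }.
  Since D is nullable, also add FOLLOW(T) = { $, e }.
In D → F c F: add FIRST(c F) = { c }.
In D → F c F: F is at the end, add FOLLOW(D) = { $, c, e, j, v }.
Union: FOLLOW(F) = { $, c, e, j, v }.

{ $, c, e, j, v }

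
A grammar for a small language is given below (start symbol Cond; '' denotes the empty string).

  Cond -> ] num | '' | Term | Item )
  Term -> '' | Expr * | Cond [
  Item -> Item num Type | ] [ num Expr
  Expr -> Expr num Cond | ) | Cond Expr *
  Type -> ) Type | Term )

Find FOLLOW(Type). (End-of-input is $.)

{ ), num }

In Item -> Item num Type: Type is at the end, add FOLLOW(Item) = { ), num }.
In Type -> ) Type: Type is at the end, add FOLLOW(Type) = { ), num }.
Union: FOLLOW(Type) = { ), num }.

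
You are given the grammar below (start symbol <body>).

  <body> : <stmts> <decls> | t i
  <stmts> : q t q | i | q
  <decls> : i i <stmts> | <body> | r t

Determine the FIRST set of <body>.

From <body> : <stmts> <decls>: add FIRST(<stmts>) = { i, q }.
<body> : t i contributes {t}.
Union: FIRST(<body>) = { i, q, t }.

{ i, q, t }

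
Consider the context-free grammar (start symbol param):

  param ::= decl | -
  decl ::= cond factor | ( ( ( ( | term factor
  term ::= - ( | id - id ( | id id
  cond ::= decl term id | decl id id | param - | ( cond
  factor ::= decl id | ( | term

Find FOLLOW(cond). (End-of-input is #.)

In decl ::= cond factor: add FIRST(factor) = { (, -, id }.
In cond ::= ( cond: cond is at the end, add FOLLOW(cond) = { (, -, id }.
Union: FOLLOW(cond) = { (, -, id }.

{ (, -, id }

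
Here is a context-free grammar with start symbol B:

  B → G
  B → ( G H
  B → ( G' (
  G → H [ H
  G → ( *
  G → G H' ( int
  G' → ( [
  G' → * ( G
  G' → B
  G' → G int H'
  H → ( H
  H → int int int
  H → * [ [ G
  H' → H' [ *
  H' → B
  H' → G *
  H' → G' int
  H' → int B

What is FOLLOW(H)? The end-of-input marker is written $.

{ $, (, *, [, int }

In B → ( G H: H is at the end, add FOLLOW(B) = { $, (, [, int }.
In G → H [ H: add FIRST([ H) = { [ }.
In G → H [ H: H is at the end, add FOLLOW(G) = { $, (, *, [, int }.
In H → ( H: H is at the end, add FOLLOW(H) = { $, (, *, [, int }.
Union: FOLLOW(H) = { $, (, *, [, int }.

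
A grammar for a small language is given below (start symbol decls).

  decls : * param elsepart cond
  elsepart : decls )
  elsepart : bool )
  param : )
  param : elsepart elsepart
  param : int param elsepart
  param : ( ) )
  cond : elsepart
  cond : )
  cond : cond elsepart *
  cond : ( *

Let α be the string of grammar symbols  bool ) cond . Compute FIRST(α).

{ bool }

bool is a terminal; add {bool} and stop.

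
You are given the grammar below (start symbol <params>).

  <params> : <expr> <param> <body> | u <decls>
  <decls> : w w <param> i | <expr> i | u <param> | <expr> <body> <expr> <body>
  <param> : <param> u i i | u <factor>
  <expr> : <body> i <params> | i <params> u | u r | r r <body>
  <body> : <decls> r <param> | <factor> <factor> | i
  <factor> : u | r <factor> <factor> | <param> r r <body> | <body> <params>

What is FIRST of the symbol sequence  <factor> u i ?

Add FIRST(<factor>) = { i, r, u, w }; <factor> is not nullable, stop.

{ i, r, u, w }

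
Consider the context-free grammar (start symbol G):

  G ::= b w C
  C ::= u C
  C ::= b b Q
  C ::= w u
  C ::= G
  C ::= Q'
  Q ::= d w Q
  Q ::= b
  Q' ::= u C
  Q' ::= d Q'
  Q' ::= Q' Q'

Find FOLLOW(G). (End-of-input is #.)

G is the start symbol, so # ∈ FOLLOW(G).
In C ::= G: G is at the end, add FOLLOW(C) = { #, d, u }.
Union: FOLLOW(G) = { #, d, u }.

{ #, d, u }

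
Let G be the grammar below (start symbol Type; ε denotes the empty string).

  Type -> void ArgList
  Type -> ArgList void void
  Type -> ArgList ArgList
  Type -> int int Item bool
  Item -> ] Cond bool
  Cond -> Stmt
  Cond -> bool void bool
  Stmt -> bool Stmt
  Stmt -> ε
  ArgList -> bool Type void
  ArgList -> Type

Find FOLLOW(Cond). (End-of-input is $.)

In Item -> ] Cond bool: add FIRST(bool) = { bool }.
Union: FOLLOW(Cond) = { bool }.

{ bool }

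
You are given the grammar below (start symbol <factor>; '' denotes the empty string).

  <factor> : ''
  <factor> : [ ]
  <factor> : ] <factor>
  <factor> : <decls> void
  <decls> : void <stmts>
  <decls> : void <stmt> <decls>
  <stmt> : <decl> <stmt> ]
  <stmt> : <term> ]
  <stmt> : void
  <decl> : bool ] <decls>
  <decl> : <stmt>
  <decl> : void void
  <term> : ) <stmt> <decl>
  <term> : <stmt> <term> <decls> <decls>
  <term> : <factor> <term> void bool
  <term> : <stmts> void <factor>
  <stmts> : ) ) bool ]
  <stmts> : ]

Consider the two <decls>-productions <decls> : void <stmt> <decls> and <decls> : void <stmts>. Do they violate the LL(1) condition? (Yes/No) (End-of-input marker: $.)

FIRST(void <stmt> <decls>) = { void } and FIRST(void <stmts>) = { void }.
Both contain void, so the two alternatives are not disjoint — LL(1) conflict.

Yes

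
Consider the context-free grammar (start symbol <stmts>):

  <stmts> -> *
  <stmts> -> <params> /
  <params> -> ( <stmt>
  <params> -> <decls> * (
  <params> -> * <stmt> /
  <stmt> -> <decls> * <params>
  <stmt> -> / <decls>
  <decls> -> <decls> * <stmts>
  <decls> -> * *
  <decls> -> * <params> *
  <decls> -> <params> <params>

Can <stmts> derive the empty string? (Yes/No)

No

No nonterminal in this grammar is nullable.
No production of <stmts> has an RHS whose symbols are all nullable, so <stmts> is not nullable.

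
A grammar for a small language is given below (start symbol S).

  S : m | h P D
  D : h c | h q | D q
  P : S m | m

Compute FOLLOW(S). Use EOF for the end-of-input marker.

S is the start symbol, so EOF ∈ FOLLOW(S).
In P : S m: add FIRST(m) = { m }.
Union: FOLLOW(S) = { EOF, m }.

{ EOF, m }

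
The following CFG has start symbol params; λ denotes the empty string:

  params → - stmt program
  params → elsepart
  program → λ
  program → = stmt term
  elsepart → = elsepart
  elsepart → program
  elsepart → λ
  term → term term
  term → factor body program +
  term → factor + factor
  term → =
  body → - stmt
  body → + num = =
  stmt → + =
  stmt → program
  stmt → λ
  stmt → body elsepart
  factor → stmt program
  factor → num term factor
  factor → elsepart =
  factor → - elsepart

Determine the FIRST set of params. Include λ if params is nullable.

params → - stmt program contributes {-}.
From params → elsepart: add FIRST(elsepart) = { =, λ } (including λ since elsepart is nullable).
Union: FIRST(params) = { -, =, λ }.

{ -, =, λ }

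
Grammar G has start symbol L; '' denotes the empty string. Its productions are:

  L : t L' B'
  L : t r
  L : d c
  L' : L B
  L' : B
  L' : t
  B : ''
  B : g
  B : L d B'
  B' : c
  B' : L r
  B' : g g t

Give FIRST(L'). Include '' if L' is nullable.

{ d, g, t, '' }

From L' : L B: add FIRST(L) = { d, t }.
From L' : B: add FIRST(B) = { d, g, t, '' } (including '' since B is nullable).
L' : t contributes {t}.
Union: FIRST(L') = { d, g, t, '' }.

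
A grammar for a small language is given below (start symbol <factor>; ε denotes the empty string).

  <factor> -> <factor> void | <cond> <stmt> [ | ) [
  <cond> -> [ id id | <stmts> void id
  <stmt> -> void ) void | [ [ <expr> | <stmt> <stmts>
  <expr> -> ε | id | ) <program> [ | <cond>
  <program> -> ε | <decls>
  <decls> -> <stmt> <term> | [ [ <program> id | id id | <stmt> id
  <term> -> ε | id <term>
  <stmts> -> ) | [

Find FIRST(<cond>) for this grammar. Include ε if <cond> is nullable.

<cond> -> [ id id contributes {[}.
From <cond> -> <stmts> void id: add FIRST(<stmts>) = { ), [ }.
Union: FIRST(<cond>) = { ), [ }.

{ ), [ }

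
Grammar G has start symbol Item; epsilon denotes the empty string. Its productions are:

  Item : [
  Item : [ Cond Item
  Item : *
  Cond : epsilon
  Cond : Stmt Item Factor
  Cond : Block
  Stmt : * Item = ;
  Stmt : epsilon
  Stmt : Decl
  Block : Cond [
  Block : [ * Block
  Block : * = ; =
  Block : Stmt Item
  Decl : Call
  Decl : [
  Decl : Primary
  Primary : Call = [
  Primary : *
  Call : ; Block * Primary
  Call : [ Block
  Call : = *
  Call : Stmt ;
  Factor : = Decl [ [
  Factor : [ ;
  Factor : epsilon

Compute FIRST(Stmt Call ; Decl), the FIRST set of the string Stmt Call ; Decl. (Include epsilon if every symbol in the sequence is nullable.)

{ *, ;, =, [ }

Add FIRST(Stmt)\{epsilon} = { *, ;, =, [ }; Stmt is nullable, continue.
Add FIRST(Call) = { *, ;, =, [ }; Call is not nullable, stop.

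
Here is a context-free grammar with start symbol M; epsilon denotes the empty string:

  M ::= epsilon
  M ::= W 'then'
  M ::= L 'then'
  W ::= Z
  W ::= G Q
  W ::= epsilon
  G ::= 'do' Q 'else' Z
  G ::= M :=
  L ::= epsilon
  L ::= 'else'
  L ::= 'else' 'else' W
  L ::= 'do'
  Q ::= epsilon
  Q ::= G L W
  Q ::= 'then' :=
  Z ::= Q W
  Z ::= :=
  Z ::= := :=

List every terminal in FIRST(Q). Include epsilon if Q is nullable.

{ 'do', 'else', 'then', :=, epsilon }

Q ::= epsilon contributes epsilon.
From Q ::= G L W: add FIRST(G) = { 'do', 'else', 'then', := }.
Q ::= 'then' := contributes {'then'}.
Union: FIRST(Q) = { 'do', 'else', 'then', :=, epsilon }.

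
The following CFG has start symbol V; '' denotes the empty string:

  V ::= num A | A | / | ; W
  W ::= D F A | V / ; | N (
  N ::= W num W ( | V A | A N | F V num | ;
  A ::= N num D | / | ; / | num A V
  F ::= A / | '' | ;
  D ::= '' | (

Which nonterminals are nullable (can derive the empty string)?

{ D, F }

Directly nullable (have an ''-production): F, D.
No other nonterminal has a production whose RHS symbols are all nullable.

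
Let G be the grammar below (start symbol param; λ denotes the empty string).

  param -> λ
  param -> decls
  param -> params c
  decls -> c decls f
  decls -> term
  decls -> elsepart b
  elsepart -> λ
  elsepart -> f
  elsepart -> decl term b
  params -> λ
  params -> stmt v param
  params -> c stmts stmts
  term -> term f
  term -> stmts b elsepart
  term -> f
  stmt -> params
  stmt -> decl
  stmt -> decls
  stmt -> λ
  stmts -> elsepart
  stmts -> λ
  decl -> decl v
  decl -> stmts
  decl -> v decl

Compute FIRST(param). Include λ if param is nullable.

param -> λ contributes λ.
From param -> decls: add FIRST(decls) = { b, c, f, v }.
From param -> params c: params nullable, take FIRST(params) ∪ {c} = { b, c, f, v }.
Union: FIRST(param) = { b, c, f, v, λ }.

{ b, c, f, v, λ }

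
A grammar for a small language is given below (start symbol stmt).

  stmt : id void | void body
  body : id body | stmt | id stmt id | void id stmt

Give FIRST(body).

{ id, void }

body : id body contributes {id}.
From body : stmt: add FIRST(stmt) = { id, void }.
body : id stmt id contributes {id}.
body : void id stmt contributes {void}.
Union: FIRST(body) = { id, void }.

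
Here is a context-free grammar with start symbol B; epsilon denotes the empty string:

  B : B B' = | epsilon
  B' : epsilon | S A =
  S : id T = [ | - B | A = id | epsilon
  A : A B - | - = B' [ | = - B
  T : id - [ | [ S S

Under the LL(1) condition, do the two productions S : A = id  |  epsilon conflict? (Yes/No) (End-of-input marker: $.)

FIRST(A = id) = { -, = } and FIRST(epsilon) = { epsilon }.
The second alternative is nullable and FOLLOW(S) = { -, =, id } shares - with FIRST of the first — conflict.

Yes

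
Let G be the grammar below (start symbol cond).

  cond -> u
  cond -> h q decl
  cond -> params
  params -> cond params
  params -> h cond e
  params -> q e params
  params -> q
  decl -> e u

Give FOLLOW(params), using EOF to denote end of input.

In cond -> params: params is at the end, add FOLLOW(cond) = { EOF, e, h, q, u }.
In params -> cond params: params is at the end, add FOLLOW(params) = { EOF, e, h, q, u }.
In params -> q e params: params is at the end, add FOLLOW(params) = { EOF, e, h, q, u }.
Union: FOLLOW(params) = { EOF, e, h, q, u }.

{ EOF, e, h, q, u }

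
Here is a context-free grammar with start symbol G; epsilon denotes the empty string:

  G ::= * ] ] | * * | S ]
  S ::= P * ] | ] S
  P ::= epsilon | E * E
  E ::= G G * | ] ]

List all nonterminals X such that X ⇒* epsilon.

Directly nullable (have an epsilon-production): P.
No other nonterminal has a production whose RHS symbols are all nullable.

{ P }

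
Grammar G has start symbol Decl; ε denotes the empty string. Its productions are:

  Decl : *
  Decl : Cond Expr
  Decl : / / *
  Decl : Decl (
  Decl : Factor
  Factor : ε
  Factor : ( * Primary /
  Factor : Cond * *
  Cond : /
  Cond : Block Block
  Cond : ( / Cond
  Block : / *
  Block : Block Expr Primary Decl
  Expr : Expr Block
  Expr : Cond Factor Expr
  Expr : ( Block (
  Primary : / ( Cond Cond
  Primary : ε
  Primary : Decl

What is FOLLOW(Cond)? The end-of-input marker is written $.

In Decl : Cond Expr: add FIRST(Expr) = { (, / }.
In Factor : Cond * *: add FIRST(* *) = { * }.
In Cond : ( / Cond: Cond is at the end, add FOLLOW(Cond) = { $, (, *, / }.
In Expr : Cond Factor Expr: add FIRST(Factor Expr) = { (, / }.
In Primary : / ( Cond Cond: add FIRST(Cond) = { (, / }.
In Primary : / ( Cond Cond: Cond is at the end, add FOLLOW(Primary) = { $, (, *, / }.
Union: FOLLOW(Cond) = { $, (, *, / }.

{ $, (, *, / }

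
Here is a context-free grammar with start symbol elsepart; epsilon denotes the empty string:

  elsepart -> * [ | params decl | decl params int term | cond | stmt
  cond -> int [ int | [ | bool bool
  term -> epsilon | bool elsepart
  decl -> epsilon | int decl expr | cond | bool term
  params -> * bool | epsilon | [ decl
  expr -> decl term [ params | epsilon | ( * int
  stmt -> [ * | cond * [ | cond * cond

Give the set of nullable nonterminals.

Directly nullable (have an epsilon-production): term, decl, params, expr.
elsepart -> params decl with every symbol nullable, so elsepart is nullable.
No other nonterminal has a production whose RHS symbols are all nullable.

{ decl, elsepart, expr, params, term }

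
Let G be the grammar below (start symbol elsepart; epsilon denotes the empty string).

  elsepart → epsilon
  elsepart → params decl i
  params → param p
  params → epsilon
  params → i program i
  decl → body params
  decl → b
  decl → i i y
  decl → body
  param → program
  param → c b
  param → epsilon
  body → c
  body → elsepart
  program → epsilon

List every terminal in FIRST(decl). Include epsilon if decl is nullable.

From decl → body params: body, params nullable, take FIRST(body) ∪ FIRST(params) = { b, c, i, p }; also epsilon since the whole RHS is nullable.
decl → b contributes {b}.
decl → i i y contributes {i}.
From decl → body: add FIRST(body) = { b, c, i, p, epsilon } (including epsilon since body is nullable).
Union: FIRST(decl) = { b, c, i, p, epsilon }.

{ b, c, i, p, epsilon }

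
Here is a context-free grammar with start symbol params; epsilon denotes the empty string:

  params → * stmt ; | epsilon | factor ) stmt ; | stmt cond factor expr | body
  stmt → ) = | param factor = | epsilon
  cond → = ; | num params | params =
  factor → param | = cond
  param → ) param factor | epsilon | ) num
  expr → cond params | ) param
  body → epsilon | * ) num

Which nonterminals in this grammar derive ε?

{ body, factor, param, params, stmt }

Directly nullable (have an epsilon-production): params, stmt, param, body.
factor → param with every symbol nullable, so factor is nullable.
No other nonterminal has a production whose RHS symbols are all nullable.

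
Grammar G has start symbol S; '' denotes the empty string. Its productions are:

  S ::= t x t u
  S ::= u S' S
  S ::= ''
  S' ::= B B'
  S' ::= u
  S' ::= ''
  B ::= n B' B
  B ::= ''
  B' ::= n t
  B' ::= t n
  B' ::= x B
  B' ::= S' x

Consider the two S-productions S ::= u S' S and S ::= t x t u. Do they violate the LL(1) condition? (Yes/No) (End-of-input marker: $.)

No

FIRST(u S' S) = { u } and FIRST(t x t u) = { t }.
The FIRST sets are disjoint and neither alternative is nullable — no conflict.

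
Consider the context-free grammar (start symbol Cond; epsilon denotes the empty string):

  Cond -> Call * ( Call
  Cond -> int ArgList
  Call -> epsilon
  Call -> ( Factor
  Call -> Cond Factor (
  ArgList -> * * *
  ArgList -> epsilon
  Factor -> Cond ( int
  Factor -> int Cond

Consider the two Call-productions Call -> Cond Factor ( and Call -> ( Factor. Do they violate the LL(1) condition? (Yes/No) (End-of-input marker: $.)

FIRST(Cond Factor () = { (, *, int } and FIRST(( Factor) = { ( }.
Both contain (, so the two alternatives are not disjoint — LL(1) conflict.

Yes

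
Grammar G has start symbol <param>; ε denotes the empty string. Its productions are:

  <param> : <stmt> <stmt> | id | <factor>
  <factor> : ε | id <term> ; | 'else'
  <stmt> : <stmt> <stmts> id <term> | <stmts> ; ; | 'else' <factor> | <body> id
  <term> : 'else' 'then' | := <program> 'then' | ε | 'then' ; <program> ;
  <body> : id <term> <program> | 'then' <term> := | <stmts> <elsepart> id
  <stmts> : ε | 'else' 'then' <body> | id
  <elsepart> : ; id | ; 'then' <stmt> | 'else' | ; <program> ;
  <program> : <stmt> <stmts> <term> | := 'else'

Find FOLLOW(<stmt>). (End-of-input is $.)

{ $, 'else', 'then', :=, ;, id }

In <param> : <stmt> <stmt>: add FIRST(<stmt>) = { 'else', 'then', ;, id }.
In <param> : <stmt> <stmt>: <stmt> is at the end, add FOLLOW(<param>) = { $ }.
In <stmt> : <stmt> <stmts> id <term>: add FIRST(<stmts> id <term>) = { 'else', id }.
In <elsepart> : ; 'then' <stmt>: <stmt> is at the end, add FOLLOW(<elsepart>) = { id }.
In <program> : <stmt> <stmts> <term>: add FIRST(<stmts> <term>)\{ε} = { 'else', 'then', :=, id }.
  Since <stmts> <term> is nullable, also add FOLLOW(<program>) = { 'else', 'then', :=, ;, id }.
Union: FOLLOW(<stmt>) = { $, 'else', 'then', :=, ;, id }.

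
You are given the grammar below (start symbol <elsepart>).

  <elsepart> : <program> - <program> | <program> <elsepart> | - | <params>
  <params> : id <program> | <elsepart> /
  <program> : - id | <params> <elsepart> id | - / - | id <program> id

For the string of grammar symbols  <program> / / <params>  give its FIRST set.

{ -, id }

Add FIRST(<program>) = { -, id }; <program> is not nullable, stop.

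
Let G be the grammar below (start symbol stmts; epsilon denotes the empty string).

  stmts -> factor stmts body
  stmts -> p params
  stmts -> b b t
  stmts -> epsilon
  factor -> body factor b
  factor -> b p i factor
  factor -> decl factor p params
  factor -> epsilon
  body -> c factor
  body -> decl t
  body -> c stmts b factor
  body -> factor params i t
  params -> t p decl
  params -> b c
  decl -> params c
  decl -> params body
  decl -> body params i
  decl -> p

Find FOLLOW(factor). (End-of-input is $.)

In stmts -> factor stmts body: add FIRST(stmts body) = { b, c, p, t }.
In factor -> body factor b: add FIRST(b) = { b }.
In factor -> b p i factor: factor is at the end, add FOLLOW(factor) = { $, b, c, i, p, t }.
In factor -> decl factor p params: add FIRST(p params) = { p }.
In body -> c factor: factor is at the end, add FOLLOW(body) = { $, b, c, i, p, t }.
In body -> c stmts b factor: factor is at the end, add FOLLOW(body) = { $, b, c, i, p, t }.
In body -> factor params i t: add FIRST(params i t) = { b, t }.
Union: FOLLOW(factor) = { $, b, c, i, p, t }.

{ $, b, c, i, p, t }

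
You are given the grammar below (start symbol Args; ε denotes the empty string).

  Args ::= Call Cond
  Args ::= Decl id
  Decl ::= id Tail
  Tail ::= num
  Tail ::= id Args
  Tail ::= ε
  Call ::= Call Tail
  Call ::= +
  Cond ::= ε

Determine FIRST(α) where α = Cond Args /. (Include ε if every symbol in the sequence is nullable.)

Add FIRST(Cond)\{ε} = {  }; Cond is nullable, continue.
Add FIRST(Args) = { +, id }; Args is not nullable, stop.

{ +, id }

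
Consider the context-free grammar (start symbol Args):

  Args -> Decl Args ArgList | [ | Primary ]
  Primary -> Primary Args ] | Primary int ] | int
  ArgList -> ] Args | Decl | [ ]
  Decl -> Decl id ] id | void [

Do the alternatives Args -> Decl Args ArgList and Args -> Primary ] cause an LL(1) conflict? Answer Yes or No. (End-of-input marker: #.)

FIRST(Decl Args ArgList) = { void } and FIRST(Primary ]) = { int }.
The FIRST sets are disjoint and neither alternative is nullable — no conflict.

No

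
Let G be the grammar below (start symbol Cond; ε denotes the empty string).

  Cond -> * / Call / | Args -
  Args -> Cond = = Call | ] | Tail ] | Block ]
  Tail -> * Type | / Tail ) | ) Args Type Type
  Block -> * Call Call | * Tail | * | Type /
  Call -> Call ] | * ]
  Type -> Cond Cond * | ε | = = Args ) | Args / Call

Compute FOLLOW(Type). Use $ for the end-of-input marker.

In Tail -> * Type: Type is at the end, add FOLLOW(Tail) = { ), ] }.
In Tail -> ) Args Type Type: add FIRST(Type)\{ε} = { ), *, /, =, ] }.
  Since Type is nullable, also add FOLLOW(Tail) = { ), ] }.
In Tail -> ) Args Type Type: Type is at the end, add FOLLOW(Tail) = { ), ] }.
In Block -> Type /: add FIRST(/) = { / }.
Union: FOLLOW(Type) = { ), *, /, =, ] }.

{ ), *, /, =, ] }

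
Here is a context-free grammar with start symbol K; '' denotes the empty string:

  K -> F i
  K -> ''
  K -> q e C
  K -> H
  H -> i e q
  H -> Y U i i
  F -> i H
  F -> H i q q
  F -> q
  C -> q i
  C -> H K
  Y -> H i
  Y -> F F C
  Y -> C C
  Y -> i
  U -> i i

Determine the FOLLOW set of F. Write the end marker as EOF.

{ i, q }

In K -> F i: add FIRST(i) = { i }.
In Y -> F F C: add FIRST(F C) = { i, q }.
In Y -> F F C: add FIRST(C) = { i, q }.
Union: FOLLOW(F) = { i, q }.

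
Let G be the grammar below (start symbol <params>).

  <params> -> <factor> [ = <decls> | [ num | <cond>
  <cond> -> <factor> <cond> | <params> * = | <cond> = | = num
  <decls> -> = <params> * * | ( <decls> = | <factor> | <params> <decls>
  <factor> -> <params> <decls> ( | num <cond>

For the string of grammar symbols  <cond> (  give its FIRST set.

{ =, [, num }

Add FIRST(<cond>) = { =, [, num }; <cond> is not nullable, stop.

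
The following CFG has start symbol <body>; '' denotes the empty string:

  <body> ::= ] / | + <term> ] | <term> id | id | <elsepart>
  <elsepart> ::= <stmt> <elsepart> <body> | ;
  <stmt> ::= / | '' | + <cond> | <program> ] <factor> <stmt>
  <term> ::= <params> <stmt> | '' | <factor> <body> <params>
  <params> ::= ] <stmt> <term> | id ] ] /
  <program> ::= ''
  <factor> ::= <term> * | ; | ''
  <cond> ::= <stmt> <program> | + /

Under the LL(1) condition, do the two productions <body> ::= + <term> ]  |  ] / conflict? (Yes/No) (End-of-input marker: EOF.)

No

FIRST(+ <term> ]) = { + } and FIRST(] /) = { ] }.
The FIRST sets are disjoint and neither alternative is nullable — no conflict.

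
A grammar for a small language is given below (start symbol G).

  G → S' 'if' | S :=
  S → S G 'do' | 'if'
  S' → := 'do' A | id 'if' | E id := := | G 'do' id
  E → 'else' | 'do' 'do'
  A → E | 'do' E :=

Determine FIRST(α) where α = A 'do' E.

Add FIRST(A) = { 'do', 'else' }; A is not nullable, stop.

{ 'do', 'else' }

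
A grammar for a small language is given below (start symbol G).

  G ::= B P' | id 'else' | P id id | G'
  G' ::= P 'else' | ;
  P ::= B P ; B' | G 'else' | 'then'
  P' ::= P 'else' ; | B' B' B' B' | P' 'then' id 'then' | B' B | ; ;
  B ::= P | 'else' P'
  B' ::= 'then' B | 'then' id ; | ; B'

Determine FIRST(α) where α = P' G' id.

{ 'else', 'then', ;, id }

Add FIRST(P') = { 'else', 'then', ;, id }; P' is not nullable, stop.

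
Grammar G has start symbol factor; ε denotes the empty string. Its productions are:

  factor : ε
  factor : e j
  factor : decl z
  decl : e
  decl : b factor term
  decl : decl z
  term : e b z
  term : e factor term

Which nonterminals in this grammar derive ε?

{ factor }

Directly nullable (have an ε-production): factor.
No other nonterminal has a production whose RHS symbols are all nullable.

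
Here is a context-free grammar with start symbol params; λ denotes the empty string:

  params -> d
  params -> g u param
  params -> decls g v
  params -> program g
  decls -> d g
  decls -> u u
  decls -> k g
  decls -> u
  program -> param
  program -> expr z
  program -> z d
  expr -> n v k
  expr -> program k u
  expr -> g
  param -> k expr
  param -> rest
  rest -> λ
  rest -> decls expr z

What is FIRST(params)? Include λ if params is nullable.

params -> d contributes {d}.
params -> g u param contributes {g}.
From params -> decls g v: add FIRST(decls) = { d, k, u }.
From params -> program g: program nullable, take FIRST(program) ∪ {g} = { d, g, k, n, u, z }.
Union: FIRST(params) = { d, g, k, n, u, z }.

{ d, g, k, n, u, z }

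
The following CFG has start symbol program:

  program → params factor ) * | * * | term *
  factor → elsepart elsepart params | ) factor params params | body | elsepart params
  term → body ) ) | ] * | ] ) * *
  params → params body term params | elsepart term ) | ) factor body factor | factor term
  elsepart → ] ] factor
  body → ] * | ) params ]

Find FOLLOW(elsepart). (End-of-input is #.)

{ ), ] }

In factor → elsepart elsepart params: add FIRST(elsepart params) = { ] }.
In factor → elsepart elsepart params: add FIRST(params) = { ), ] }.
In factor → elsepart params: add FIRST(params) = { ), ] }.
In params → elsepart term ): add FIRST(term )) = { ), ] }.
Union: FOLLOW(elsepart) = { ), ] }.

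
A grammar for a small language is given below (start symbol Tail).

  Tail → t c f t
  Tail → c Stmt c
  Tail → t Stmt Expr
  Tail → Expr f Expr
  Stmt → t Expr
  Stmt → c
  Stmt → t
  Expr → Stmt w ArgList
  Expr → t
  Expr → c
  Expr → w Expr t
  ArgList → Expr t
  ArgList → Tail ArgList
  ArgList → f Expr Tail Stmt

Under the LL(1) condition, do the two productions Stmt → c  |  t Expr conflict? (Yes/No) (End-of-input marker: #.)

FIRST(c) = { c } and FIRST(t Expr) = { t }.
The FIRST sets are disjoint and neither alternative is nullable — no conflict.

No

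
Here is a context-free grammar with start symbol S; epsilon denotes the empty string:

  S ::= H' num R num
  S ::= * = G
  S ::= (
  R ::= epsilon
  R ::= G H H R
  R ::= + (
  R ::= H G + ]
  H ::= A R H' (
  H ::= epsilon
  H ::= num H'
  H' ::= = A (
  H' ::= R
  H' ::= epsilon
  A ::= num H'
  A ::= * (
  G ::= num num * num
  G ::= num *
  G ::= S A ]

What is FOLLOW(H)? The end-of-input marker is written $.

In R ::= G H H R: add FIRST(H R)\{epsilon} = { (, *, +, =, num }.
  Since H R is nullable, also add FOLLOW(R) = { (, *, +, =, ], num }.
In R ::= G H H R: add FIRST(R)\{epsilon} = { (, *, +, =, num }.
  Since R is nullable, also add FOLLOW(R) = { (, *, +, =, ], num }.
In R ::= H G + ]: add FIRST(G + ]) = { (, *, +, =, num }.
Union: FOLLOW(H) = { (, *, +, =, ], num }.

{ (, *, +, =, ], num }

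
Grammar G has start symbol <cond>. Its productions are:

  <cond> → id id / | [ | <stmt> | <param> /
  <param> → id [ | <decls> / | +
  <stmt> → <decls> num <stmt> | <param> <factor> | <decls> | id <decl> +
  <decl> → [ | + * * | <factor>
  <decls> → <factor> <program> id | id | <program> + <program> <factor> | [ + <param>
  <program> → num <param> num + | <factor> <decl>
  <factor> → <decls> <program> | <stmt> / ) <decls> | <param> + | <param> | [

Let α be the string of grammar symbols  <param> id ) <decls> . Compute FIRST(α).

{ +, [, id, num }

Add FIRST(<param>) = { +, [, id, num }; <param> is not nullable, stop.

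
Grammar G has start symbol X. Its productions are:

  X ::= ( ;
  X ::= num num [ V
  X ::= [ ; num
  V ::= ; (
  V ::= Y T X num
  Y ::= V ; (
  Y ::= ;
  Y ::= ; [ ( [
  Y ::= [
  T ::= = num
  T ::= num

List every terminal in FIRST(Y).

{ ;, [ }

From Y ::= V ; (: add FIRST(V) = { ;, [ }.
Y ::= ; contributes {;}.
Y ::= ; [ ( [ contributes {;}.
Y ::= [ contributes {[}.
Union: FIRST(Y) = { ;, [ }.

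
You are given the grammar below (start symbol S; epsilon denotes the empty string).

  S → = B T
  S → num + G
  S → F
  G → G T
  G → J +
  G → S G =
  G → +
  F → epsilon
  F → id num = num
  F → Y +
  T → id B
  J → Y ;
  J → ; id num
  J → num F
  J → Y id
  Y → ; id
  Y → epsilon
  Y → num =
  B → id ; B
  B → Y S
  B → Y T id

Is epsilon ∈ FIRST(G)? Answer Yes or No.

Nullable nonterminals: B, F, S, Y.
No production of G has an RHS whose symbols are all nullable, so G is not nullable.

No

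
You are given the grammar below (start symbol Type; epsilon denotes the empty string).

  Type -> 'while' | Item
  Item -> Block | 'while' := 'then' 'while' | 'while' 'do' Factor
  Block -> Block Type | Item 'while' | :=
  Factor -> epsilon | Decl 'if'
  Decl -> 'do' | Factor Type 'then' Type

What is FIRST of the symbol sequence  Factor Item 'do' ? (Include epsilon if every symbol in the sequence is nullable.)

{ 'do', 'while', := }

Add FIRST(Factor)\{epsilon} = { 'do', 'while', := }; Factor is nullable, continue.
Add FIRST(Item) = { 'while', := }; Item is not nullable, stop.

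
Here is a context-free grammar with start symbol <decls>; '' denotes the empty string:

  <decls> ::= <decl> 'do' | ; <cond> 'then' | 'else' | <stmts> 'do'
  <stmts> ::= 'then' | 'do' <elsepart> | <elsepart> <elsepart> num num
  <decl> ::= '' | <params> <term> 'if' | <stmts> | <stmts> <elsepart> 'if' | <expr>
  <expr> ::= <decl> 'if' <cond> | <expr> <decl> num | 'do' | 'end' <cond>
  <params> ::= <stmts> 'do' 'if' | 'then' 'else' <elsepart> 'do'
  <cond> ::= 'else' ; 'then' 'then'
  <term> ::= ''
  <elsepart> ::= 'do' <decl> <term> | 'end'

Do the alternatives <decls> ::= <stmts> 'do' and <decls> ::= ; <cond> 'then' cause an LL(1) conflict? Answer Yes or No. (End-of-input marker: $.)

FIRST(<stmts> 'do') = { 'do', 'end', 'then' } and FIRST(; <cond> 'then') = { ; }.
The FIRST sets are disjoint and neither alternative is nullable — no conflict.

No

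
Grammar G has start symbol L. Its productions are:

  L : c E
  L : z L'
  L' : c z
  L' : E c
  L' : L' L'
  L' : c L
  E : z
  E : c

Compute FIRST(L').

{ c, z }

L' : c z contributes {c}.
From L' : E c: add FIRST(E) = { c, z }.
From L' : L' L': add FIRST(L') = { c, z }.
L' : c L contributes {c}.
Union: FIRST(L') = { c, z }.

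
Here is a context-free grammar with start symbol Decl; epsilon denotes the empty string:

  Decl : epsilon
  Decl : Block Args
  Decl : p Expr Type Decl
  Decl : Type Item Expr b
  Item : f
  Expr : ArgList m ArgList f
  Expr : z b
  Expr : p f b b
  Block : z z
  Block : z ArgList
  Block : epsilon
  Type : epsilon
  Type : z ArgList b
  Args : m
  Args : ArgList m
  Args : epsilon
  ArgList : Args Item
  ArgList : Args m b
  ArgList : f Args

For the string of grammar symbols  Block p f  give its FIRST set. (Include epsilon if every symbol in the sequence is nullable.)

{ p, z }

Add FIRST(Block)\{epsilon} = { z }; Block is nullable, continue.
p is a terminal; add {p} and stop.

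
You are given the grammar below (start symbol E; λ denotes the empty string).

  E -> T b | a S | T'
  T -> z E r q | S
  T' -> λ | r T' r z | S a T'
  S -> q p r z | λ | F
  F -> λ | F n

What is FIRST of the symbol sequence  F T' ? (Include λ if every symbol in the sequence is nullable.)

{ a, n, q, r, λ }

Add FIRST(F)\{λ} = { n }; F is nullable, continue.
Add FIRST(T')\{λ} = { a, n, q, r }; T' is nullable, continue.
Every symbol is nullable, so include λ.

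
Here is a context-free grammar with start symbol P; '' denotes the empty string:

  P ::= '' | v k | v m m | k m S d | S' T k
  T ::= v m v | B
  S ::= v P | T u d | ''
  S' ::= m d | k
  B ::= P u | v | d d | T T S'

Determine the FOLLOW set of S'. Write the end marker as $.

{ d, k, m, u, v }

In P ::= S' T k: add FIRST(T k) = { d, k, m, u, v }.
In B ::= T T S': S' is at the end, add FOLLOW(B) = { d, k, m, u, v }.
Union: FOLLOW(S') = { d, k, m, u, v }.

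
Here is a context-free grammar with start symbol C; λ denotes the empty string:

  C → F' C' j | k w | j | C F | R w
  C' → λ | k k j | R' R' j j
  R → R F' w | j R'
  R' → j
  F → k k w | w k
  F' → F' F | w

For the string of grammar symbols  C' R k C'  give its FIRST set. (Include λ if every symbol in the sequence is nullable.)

Add FIRST(C')\{λ} = { j, k }; C' is nullable, continue.
Add FIRST(R) = { j }; R is not nullable, stop.

{ j, k }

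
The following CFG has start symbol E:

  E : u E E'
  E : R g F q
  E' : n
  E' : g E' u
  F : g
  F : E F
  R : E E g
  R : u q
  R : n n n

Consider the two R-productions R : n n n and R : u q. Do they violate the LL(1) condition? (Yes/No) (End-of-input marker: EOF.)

No

FIRST(n n n) = { n } and FIRST(u q) = { u }.
The FIRST sets are disjoint and neither alternative is nullable — no conflict.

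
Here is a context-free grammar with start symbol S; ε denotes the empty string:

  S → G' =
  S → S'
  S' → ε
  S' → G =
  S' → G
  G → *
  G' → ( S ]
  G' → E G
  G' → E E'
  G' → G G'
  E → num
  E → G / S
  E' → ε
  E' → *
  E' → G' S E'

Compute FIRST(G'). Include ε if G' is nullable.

G' → ( S ] contributes {(}.
From G' → E G: add FIRST(E) = { *, num }.
From G' → E E': add FIRST(E) = { *, num }.
From G' → G G': add FIRST(G) = { * }.
Union: FIRST(G') = { (, *, num }.

{ (, *, num }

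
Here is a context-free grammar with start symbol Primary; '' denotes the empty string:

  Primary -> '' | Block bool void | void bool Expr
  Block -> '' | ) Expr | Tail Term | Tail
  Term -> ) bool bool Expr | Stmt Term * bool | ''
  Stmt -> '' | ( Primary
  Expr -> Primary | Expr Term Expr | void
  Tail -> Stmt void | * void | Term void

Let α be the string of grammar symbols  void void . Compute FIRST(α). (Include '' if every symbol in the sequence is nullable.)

void is a terminal; add {void} and stop.

{ void }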